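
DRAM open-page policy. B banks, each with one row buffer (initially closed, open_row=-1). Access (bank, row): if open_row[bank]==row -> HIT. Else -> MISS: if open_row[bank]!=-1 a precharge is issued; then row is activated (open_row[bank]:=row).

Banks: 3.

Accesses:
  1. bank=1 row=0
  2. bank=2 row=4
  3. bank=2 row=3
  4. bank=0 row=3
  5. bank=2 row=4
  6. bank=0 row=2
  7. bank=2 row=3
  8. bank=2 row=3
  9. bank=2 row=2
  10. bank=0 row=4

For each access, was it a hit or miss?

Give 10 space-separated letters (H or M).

Acc 1: bank1 row0 -> MISS (open row0); precharges=0
Acc 2: bank2 row4 -> MISS (open row4); precharges=0
Acc 3: bank2 row3 -> MISS (open row3); precharges=1
Acc 4: bank0 row3 -> MISS (open row3); precharges=1
Acc 5: bank2 row4 -> MISS (open row4); precharges=2
Acc 6: bank0 row2 -> MISS (open row2); precharges=3
Acc 7: bank2 row3 -> MISS (open row3); precharges=4
Acc 8: bank2 row3 -> HIT
Acc 9: bank2 row2 -> MISS (open row2); precharges=5
Acc 10: bank0 row4 -> MISS (open row4); precharges=6

Answer: M M M M M M M H M M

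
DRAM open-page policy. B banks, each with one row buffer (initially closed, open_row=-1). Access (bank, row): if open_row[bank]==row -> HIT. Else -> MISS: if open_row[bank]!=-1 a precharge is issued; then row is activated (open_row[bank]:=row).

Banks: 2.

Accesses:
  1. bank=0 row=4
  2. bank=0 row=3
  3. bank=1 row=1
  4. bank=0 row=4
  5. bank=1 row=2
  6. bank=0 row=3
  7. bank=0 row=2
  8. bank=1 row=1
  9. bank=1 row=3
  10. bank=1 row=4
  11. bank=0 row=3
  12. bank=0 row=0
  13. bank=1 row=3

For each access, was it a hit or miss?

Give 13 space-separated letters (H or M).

Answer: M M M M M M M M M M M M M

Derivation:
Acc 1: bank0 row4 -> MISS (open row4); precharges=0
Acc 2: bank0 row3 -> MISS (open row3); precharges=1
Acc 3: bank1 row1 -> MISS (open row1); precharges=1
Acc 4: bank0 row4 -> MISS (open row4); precharges=2
Acc 5: bank1 row2 -> MISS (open row2); precharges=3
Acc 6: bank0 row3 -> MISS (open row3); precharges=4
Acc 7: bank0 row2 -> MISS (open row2); precharges=5
Acc 8: bank1 row1 -> MISS (open row1); precharges=6
Acc 9: bank1 row3 -> MISS (open row3); precharges=7
Acc 10: bank1 row4 -> MISS (open row4); precharges=8
Acc 11: bank0 row3 -> MISS (open row3); precharges=9
Acc 12: bank0 row0 -> MISS (open row0); precharges=10
Acc 13: bank1 row3 -> MISS (open row3); precharges=11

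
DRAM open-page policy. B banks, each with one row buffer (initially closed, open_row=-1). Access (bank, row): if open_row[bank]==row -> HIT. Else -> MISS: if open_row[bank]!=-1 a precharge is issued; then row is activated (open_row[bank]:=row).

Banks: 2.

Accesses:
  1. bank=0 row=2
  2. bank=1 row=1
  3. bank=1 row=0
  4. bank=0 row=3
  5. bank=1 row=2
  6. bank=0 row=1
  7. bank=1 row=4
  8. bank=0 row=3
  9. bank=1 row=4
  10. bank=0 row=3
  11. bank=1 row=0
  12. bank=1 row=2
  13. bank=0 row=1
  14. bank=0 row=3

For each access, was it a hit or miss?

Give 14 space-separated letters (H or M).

Acc 1: bank0 row2 -> MISS (open row2); precharges=0
Acc 2: bank1 row1 -> MISS (open row1); precharges=0
Acc 3: bank1 row0 -> MISS (open row0); precharges=1
Acc 4: bank0 row3 -> MISS (open row3); precharges=2
Acc 5: bank1 row2 -> MISS (open row2); precharges=3
Acc 6: bank0 row1 -> MISS (open row1); precharges=4
Acc 7: bank1 row4 -> MISS (open row4); precharges=5
Acc 8: bank0 row3 -> MISS (open row3); precharges=6
Acc 9: bank1 row4 -> HIT
Acc 10: bank0 row3 -> HIT
Acc 11: bank1 row0 -> MISS (open row0); precharges=7
Acc 12: bank1 row2 -> MISS (open row2); precharges=8
Acc 13: bank0 row1 -> MISS (open row1); precharges=9
Acc 14: bank0 row3 -> MISS (open row3); precharges=10

Answer: M M M M M M M M H H M M M M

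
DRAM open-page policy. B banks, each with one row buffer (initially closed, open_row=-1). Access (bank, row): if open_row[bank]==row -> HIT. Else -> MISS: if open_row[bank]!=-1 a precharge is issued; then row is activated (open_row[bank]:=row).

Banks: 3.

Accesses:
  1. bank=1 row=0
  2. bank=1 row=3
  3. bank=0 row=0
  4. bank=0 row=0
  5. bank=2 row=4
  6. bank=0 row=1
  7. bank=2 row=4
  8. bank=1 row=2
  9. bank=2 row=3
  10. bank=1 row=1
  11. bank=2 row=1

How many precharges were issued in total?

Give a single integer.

Acc 1: bank1 row0 -> MISS (open row0); precharges=0
Acc 2: bank1 row3 -> MISS (open row3); precharges=1
Acc 3: bank0 row0 -> MISS (open row0); precharges=1
Acc 4: bank0 row0 -> HIT
Acc 5: bank2 row4 -> MISS (open row4); precharges=1
Acc 6: bank0 row1 -> MISS (open row1); precharges=2
Acc 7: bank2 row4 -> HIT
Acc 8: bank1 row2 -> MISS (open row2); precharges=3
Acc 9: bank2 row3 -> MISS (open row3); precharges=4
Acc 10: bank1 row1 -> MISS (open row1); precharges=5
Acc 11: bank2 row1 -> MISS (open row1); precharges=6

Answer: 6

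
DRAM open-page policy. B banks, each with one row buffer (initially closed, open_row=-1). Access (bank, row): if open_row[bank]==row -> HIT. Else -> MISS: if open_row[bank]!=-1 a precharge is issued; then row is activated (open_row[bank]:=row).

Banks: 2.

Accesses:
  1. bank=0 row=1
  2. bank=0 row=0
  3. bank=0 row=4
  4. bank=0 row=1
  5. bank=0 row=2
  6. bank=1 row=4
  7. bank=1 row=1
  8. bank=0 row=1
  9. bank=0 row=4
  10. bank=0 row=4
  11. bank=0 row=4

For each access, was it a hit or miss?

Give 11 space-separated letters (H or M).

Acc 1: bank0 row1 -> MISS (open row1); precharges=0
Acc 2: bank0 row0 -> MISS (open row0); precharges=1
Acc 3: bank0 row4 -> MISS (open row4); precharges=2
Acc 4: bank0 row1 -> MISS (open row1); precharges=3
Acc 5: bank0 row2 -> MISS (open row2); precharges=4
Acc 6: bank1 row4 -> MISS (open row4); precharges=4
Acc 7: bank1 row1 -> MISS (open row1); precharges=5
Acc 8: bank0 row1 -> MISS (open row1); precharges=6
Acc 9: bank0 row4 -> MISS (open row4); precharges=7
Acc 10: bank0 row4 -> HIT
Acc 11: bank0 row4 -> HIT

Answer: M M M M M M M M M H H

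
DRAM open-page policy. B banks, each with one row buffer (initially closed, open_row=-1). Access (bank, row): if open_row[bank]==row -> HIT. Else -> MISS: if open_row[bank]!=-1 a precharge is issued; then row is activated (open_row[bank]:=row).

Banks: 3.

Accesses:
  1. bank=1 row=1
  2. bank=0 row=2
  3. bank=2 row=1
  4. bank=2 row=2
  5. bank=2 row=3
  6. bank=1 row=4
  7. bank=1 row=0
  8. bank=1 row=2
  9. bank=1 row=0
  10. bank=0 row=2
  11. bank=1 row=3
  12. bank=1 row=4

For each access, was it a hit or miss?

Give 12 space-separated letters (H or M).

Answer: M M M M M M M M M H M M

Derivation:
Acc 1: bank1 row1 -> MISS (open row1); precharges=0
Acc 2: bank0 row2 -> MISS (open row2); precharges=0
Acc 3: bank2 row1 -> MISS (open row1); precharges=0
Acc 4: bank2 row2 -> MISS (open row2); precharges=1
Acc 5: bank2 row3 -> MISS (open row3); precharges=2
Acc 6: bank1 row4 -> MISS (open row4); precharges=3
Acc 7: bank1 row0 -> MISS (open row0); precharges=4
Acc 8: bank1 row2 -> MISS (open row2); precharges=5
Acc 9: bank1 row0 -> MISS (open row0); precharges=6
Acc 10: bank0 row2 -> HIT
Acc 11: bank1 row3 -> MISS (open row3); precharges=7
Acc 12: bank1 row4 -> MISS (open row4); precharges=8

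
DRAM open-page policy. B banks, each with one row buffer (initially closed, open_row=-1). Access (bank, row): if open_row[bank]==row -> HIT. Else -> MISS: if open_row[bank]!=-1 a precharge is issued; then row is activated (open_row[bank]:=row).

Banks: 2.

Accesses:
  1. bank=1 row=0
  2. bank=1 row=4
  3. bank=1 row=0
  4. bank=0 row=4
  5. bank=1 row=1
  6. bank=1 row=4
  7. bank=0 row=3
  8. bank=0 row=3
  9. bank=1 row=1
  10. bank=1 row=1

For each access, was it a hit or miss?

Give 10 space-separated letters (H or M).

Answer: M M M M M M M H M H

Derivation:
Acc 1: bank1 row0 -> MISS (open row0); precharges=0
Acc 2: bank1 row4 -> MISS (open row4); precharges=1
Acc 3: bank1 row0 -> MISS (open row0); precharges=2
Acc 4: bank0 row4 -> MISS (open row4); precharges=2
Acc 5: bank1 row1 -> MISS (open row1); precharges=3
Acc 6: bank1 row4 -> MISS (open row4); precharges=4
Acc 7: bank0 row3 -> MISS (open row3); precharges=5
Acc 8: bank0 row3 -> HIT
Acc 9: bank1 row1 -> MISS (open row1); precharges=6
Acc 10: bank1 row1 -> HIT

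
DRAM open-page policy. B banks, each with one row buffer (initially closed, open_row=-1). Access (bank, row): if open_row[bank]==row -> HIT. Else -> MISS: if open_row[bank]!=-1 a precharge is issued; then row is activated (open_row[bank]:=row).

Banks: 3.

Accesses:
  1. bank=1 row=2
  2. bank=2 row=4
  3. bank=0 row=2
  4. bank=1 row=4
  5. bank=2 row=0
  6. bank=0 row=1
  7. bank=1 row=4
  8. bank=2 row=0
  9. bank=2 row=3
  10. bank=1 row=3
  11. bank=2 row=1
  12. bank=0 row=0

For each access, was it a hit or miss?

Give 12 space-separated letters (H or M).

Acc 1: bank1 row2 -> MISS (open row2); precharges=0
Acc 2: bank2 row4 -> MISS (open row4); precharges=0
Acc 3: bank0 row2 -> MISS (open row2); precharges=0
Acc 4: bank1 row4 -> MISS (open row4); precharges=1
Acc 5: bank2 row0 -> MISS (open row0); precharges=2
Acc 6: bank0 row1 -> MISS (open row1); precharges=3
Acc 7: bank1 row4 -> HIT
Acc 8: bank2 row0 -> HIT
Acc 9: bank2 row3 -> MISS (open row3); precharges=4
Acc 10: bank1 row3 -> MISS (open row3); precharges=5
Acc 11: bank2 row1 -> MISS (open row1); precharges=6
Acc 12: bank0 row0 -> MISS (open row0); precharges=7

Answer: M M M M M M H H M M M M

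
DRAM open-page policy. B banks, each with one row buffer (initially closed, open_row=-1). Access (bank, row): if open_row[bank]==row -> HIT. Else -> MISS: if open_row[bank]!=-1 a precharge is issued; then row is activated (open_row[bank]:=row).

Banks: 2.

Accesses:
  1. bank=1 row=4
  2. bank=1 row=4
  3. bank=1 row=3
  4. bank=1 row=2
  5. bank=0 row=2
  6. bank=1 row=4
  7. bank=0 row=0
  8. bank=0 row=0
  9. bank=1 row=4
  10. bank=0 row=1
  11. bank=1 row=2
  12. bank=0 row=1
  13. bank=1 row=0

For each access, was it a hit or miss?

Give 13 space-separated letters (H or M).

Acc 1: bank1 row4 -> MISS (open row4); precharges=0
Acc 2: bank1 row4 -> HIT
Acc 3: bank1 row3 -> MISS (open row3); precharges=1
Acc 4: bank1 row2 -> MISS (open row2); precharges=2
Acc 5: bank0 row2 -> MISS (open row2); precharges=2
Acc 6: bank1 row4 -> MISS (open row4); precharges=3
Acc 7: bank0 row0 -> MISS (open row0); precharges=4
Acc 8: bank0 row0 -> HIT
Acc 9: bank1 row4 -> HIT
Acc 10: bank0 row1 -> MISS (open row1); precharges=5
Acc 11: bank1 row2 -> MISS (open row2); precharges=6
Acc 12: bank0 row1 -> HIT
Acc 13: bank1 row0 -> MISS (open row0); precharges=7

Answer: M H M M M M M H H M M H M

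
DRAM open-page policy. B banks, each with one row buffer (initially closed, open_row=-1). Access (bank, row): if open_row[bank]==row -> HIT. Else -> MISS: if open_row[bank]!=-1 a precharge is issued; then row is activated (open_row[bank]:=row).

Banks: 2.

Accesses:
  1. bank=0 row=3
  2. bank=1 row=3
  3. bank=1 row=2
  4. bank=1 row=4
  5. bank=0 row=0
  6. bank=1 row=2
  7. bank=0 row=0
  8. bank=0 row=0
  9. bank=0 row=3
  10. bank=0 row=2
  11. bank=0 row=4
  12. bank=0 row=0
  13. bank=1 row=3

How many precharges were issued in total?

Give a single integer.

Acc 1: bank0 row3 -> MISS (open row3); precharges=0
Acc 2: bank1 row3 -> MISS (open row3); precharges=0
Acc 3: bank1 row2 -> MISS (open row2); precharges=1
Acc 4: bank1 row4 -> MISS (open row4); precharges=2
Acc 5: bank0 row0 -> MISS (open row0); precharges=3
Acc 6: bank1 row2 -> MISS (open row2); precharges=4
Acc 7: bank0 row0 -> HIT
Acc 8: bank0 row0 -> HIT
Acc 9: bank0 row3 -> MISS (open row3); precharges=5
Acc 10: bank0 row2 -> MISS (open row2); precharges=6
Acc 11: bank0 row4 -> MISS (open row4); precharges=7
Acc 12: bank0 row0 -> MISS (open row0); precharges=8
Acc 13: bank1 row3 -> MISS (open row3); precharges=9

Answer: 9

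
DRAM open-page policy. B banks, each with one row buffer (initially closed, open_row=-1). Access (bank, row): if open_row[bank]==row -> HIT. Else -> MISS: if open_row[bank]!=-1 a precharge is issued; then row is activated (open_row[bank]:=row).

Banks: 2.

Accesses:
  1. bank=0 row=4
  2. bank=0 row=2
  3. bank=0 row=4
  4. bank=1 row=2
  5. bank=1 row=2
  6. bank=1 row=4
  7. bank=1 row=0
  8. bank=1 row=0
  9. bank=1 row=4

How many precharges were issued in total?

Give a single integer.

Acc 1: bank0 row4 -> MISS (open row4); precharges=0
Acc 2: bank0 row2 -> MISS (open row2); precharges=1
Acc 3: bank0 row4 -> MISS (open row4); precharges=2
Acc 4: bank1 row2 -> MISS (open row2); precharges=2
Acc 5: bank1 row2 -> HIT
Acc 6: bank1 row4 -> MISS (open row4); precharges=3
Acc 7: bank1 row0 -> MISS (open row0); precharges=4
Acc 8: bank1 row0 -> HIT
Acc 9: bank1 row4 -> MISS (open row4); precharges=5

Answer: 5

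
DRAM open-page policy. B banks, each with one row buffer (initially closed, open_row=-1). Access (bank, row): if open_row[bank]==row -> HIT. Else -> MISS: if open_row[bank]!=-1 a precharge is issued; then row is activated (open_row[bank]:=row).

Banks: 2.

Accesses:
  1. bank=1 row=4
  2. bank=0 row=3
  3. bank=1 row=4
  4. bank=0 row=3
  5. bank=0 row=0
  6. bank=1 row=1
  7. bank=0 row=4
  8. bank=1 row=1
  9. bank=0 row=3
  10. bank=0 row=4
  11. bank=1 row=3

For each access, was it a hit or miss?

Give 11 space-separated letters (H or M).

Answer: M M H H M M M H M M M

Derivation:
Acc 1: bank1 row4 -> MISS (open row4); precharges=0
Acc 2: bank0 row3 -> MISS (open row3); precharges=0
Acc 3: bank1 row4 -> HIT
Acc 4: bank0 row3 -> HIT
Acc 5: bank0 row0 -> MISS (open row0); precharges=1
Acc 6: bank1 row1 -> MISS (open row1); precharges=2
Acc 7: bank0 row4 -> MISS (open row4); precharges=3
Acc 8: bank1 row1 -> HIT
Acc 9: bank0 row3 -> MISS (open row3); precharges=4
Acc 10: bank0 row4 -> MISS (open row4); precharges=5
Acc 11: bank1 row3 -> MISS (open row3); precharges=6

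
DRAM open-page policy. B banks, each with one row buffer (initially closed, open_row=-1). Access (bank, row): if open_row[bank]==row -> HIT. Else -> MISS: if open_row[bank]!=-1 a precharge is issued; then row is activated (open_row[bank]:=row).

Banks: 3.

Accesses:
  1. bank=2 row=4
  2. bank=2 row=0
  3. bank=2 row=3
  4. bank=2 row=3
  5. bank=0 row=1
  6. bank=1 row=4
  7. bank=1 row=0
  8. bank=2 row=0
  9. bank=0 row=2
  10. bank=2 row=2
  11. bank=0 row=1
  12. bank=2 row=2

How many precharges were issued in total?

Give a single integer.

Acc 1: bank2 row4 -> MISS (open row4); precharges=0
Acc 2: bank2 row0 -> MISS (open row0); precharges=1
Acc 3: bank2 row3 -> MISS (open row3); precharges=2
Acc 4: bank2 row3 -> HIT
Acc 5: bank0 row1 -> MISS (open row1); precharges=2
Acc 6: bank1 row4 -> MISS (open row4); precharges=2
Acc 7: bank1 row0 -> MISS (open row0); precharges=3
Acc 8: bank2 row0 -> MISS (open row0); precharges=4
Acc 9: bank0 row2 -> MISS (open row2); precharges=5
Acc 10: bank2 row2 -> MISS (open row2); precharges=6
Acc 11: bank0 row1 -> MISS (open row1); precharges=7
Acc 12: bank2 row2 -> HIT

Answer: 7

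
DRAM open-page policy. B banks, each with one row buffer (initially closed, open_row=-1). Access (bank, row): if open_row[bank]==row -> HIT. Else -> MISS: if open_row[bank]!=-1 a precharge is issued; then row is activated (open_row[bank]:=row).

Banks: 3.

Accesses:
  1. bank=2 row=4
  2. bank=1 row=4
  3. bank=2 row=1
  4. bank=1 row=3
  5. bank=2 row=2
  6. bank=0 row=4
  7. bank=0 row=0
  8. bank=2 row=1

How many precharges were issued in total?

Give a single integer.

Answer: 5

Derivation:
Acc 1: bank2 row4 -> MISS (open row4); precharges=0
Acc 2: bank1 row4 -> MISS (open row4); precharges=0
Acc 3: bank2 row1 -> MISS (open row1); precharges=1
Acc 4: bank1 row3 -> MISS (open row3); precharges=2
Acc 5: bank2 row2 -> MISS (open row2); precharges=3
Acc 6: bank0 row4 -> MISS (open row4); precharges=3
Acc 7: bank0 row0 -> MISS (open row0); precharges=4
Acc 8: bank2 row1 -> MISS (open row1); precharges=5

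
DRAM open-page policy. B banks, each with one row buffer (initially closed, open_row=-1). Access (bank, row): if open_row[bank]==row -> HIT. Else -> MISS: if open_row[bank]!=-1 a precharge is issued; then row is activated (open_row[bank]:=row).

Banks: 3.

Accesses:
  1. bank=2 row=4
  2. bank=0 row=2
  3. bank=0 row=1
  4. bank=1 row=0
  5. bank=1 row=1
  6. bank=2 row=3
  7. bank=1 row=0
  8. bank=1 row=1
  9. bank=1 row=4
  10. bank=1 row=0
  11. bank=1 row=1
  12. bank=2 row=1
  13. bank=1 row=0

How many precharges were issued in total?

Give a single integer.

Answer: 10

Derivation:
Acc 1: bank2 row4 -> MISS (open row4); precharges=0
Acc 2: bank0 row2 -> MISS (open row2); precharges=0
Acc 3: bank0 row1 -> MISS (open row1); precharges=1
Acc 4: bank1 row0 -> MISS (open row0); precharges=1
Acc 5: bank1 row1 -> MISS (open row1); precharges=2
Acc 6: bank2 row3 -> MISS (open row3); precharges=3
Acc 7: bank1 row0 -> MISS (open row0); precharges=4
Acc 8: bank1 row1 -> MISS (open row1); precharges=5
Acc 9: bank1 row4 -> MISS (open row4); precharges=6
Acc 10: bank1 row0 -> MISS (open row0); precharges=7
Acc 11: bank1 row1 -> MISS (open row1); precharges=8
Acc 12: bank2 row1 -> MISS (open row1); precharges=9
Acc 13: bank1 row0 -> MISS (open row0); precharges=10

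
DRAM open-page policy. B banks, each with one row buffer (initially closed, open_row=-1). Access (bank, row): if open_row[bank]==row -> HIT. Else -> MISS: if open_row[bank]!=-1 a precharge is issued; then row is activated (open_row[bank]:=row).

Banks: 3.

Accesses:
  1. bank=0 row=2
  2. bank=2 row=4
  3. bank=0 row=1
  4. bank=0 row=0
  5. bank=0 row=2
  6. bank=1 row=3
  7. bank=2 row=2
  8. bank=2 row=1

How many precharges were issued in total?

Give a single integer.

Acc 1: bank0 row2 -> MISS (open row2); precharges=0
Acc 2: bank2 row4 -> MISS (open row4); precharges=0
Acc 3: bank0 row1 -> MISS (open row1); precharges=1
Acc 4: bank0 row0 -> MISS (open row0); precharges=2
Acc 5: bank0 row2 -> MISS (open row2); precharges=3
Acc 6: bank1 row3 -> MISS (open row3); precharges=3
Acc 7: bank2 row2 -> MISS (open row2); precharges=4
Acc 8: bank2 row1 -> MISS (open row1); precharges=5

Answer: 5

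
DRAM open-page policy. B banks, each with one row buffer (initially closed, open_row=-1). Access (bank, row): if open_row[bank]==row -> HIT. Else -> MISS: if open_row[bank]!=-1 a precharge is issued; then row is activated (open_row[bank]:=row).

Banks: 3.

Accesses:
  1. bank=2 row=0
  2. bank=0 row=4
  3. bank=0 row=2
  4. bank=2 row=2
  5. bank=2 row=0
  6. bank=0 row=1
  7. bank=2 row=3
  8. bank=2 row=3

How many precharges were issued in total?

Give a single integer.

Answer: 5

Derivation:
Acc 1: bank2 row0 -> MISS (open row0); precharges=0
Acc 2: bank0 row4 -> MISS (open row4); precharges=0
Acc 3: bank0 row2 -> MISS (open row2); precharges=1
Acc 4: bank2 row2 -> MISS (open row2); precharges=2
Acc 5: bank2 row0 -> MISS (open row0); precharges=3
Acc 6: bank0 row1 -> MISS (open row1); precharges=4
Acc 7: bank2 row3 -> MISS (open row3); precharges=5
Acc 8: bank2 row3 -> HIT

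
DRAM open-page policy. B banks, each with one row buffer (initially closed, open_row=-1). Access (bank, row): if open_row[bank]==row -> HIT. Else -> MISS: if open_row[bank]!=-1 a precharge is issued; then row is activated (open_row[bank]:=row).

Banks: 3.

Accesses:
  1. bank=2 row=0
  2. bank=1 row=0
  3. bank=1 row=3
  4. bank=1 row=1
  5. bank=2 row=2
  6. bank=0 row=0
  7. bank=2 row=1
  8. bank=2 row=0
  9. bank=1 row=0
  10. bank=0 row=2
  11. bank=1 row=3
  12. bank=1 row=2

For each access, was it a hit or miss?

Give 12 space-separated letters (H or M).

Answer: M M M M M M M M M M M M

Derivation:
Acc 1: bank2 row0 -> MISS (open row0); precharges=0
Acc 2: bank1 row0 -> MISS (open row0); precharges=0
Acc 3: bank1 row3 -> MISS (open row3); precharges=1
Acc 4: bank1 row1 -> MISS (open row1); precharges=2
Acc 5: bank2 row2 -> MISS (open row2); precharges=3
Acc 6: bank0 row0 -> MISS (open row0); precharges=3
Acc 7: bank2 row1 -> MISS (open row1); precharges=4
Acc 8: bank2 row0 -> MISS (open row0); precharges=5
Acc 9: bank1 row0 -> MISS (open row0); precharges=6
Acc 10: bank0 row2 -> MISS (open row2); precharges=7
Acc 11: bank1 row3 -> MISS (open row3); precharges=8
Acc 12: bank1 row2 -> MISS (open row2); precharges=9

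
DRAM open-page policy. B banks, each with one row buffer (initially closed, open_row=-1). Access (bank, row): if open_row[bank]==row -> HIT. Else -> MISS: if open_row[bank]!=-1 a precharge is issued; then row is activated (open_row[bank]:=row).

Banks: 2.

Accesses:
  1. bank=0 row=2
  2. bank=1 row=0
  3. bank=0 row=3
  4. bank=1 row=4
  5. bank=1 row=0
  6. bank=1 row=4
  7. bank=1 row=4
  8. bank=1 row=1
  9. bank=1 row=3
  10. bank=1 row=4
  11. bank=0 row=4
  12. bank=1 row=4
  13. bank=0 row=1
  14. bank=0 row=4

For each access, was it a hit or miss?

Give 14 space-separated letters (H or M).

Acc 1: bank0 row2 -> MISS (open row2); precharges=0
Acc 2: bank1 row0 -> MISS (open row0); precharges=0
Acc 3: bank0 row3 -> MISS (open row3); precharges=1
Acc 4: bank1 row4 -> MISS (open row4); precharges=2
Acc 5: bank1 row0 -> MISS (open row0); precharges=3
Acc 6: bank1 row4 -> MISS (open row4); precharges=4
Acc 7: bank1 row4 -> HIT
Acc 8: bank1 row1 -> MISS (open row1); precharges=5
Acc 9: bank1 row3 -> MISS (open row3); precharges=6
Acc 10: bank1 row4 -> MISS (open row4); precharges=7
Acc 11: bank0 row4 -> MISS (open row4); precharges=8
Acc 12: bank1 row4 -> HIT
Acc 13: bank0 row1 -> MISS (open row1); precharges=9
Acc 14: bank0 row4 -> MISS (open row4); precharges=10

Answer: M M M M M M H M M M M H M M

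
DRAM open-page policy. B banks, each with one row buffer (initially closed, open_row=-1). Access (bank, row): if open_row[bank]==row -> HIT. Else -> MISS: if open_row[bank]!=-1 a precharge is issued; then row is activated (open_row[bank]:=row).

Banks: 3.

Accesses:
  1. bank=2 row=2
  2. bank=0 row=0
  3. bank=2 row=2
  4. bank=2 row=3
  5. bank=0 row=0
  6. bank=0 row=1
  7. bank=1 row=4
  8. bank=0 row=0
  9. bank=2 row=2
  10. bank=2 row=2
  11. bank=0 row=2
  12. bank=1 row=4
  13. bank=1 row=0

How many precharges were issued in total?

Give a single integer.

Acc 1: bank2 row2 -> MISS (open row2); precharges=0
Acc 2: bank0 row0 -> MISS (open row0); precharges=0
Acc 3: bank2 row2 -> HIT
Acc 4: bank2 row3 -> MISS (open row3); precharges=1
Acc 5: bank0 row0 -> HIT
Acc 6: bank0 row1 -> MISS (open row1); precharges=2
Acc 7: bank1 row4 -> MISS (open row4); precharges=2
Acc 8: bank0 row0 -> MISS (open row0); precharges=3
Acc 9: bank2 row2 -> MISS (open row2); precharges=4
Acc 10: bank2 row2 -> HIT
Acc 11: bank0 row2 -> MISS (open row2); precharges=5
Acc 12: bank1 row4 -> HIT
Acc 13: bank1 row0 -> MISS (open row0); precharges=6

Answer: 6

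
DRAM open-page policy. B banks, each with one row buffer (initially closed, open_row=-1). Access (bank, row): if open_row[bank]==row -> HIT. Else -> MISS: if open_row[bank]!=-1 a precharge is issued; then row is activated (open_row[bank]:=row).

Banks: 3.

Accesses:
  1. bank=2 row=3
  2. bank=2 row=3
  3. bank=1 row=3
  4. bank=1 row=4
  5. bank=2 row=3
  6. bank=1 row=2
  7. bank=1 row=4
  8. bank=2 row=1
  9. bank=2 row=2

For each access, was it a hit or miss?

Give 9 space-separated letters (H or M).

Answer: M H M M H M M M M

Derivation:
Acc 1: bank2 row3 -> MISS (open row3); precharges=0
Acc 2: bank2 row3 -> HIT
Acc 3: bank1 row3 -> MISS (open row3); precharges=0
Acc 4: bank1 row4 -> MISS (open row4); precharges=1
Acc 5: bank2 row3 -> HIT
Acc 6: bank1 row2 -> MISS (open row2); precharges=2
Acc 7: bank1 row4 -> MISS (open row4); precharges=3
Acc 8: bank2 row1 -> MISS (open row1); precharges=4
Acc 9: bank2 row2 -> MISS (open row2); precharges=5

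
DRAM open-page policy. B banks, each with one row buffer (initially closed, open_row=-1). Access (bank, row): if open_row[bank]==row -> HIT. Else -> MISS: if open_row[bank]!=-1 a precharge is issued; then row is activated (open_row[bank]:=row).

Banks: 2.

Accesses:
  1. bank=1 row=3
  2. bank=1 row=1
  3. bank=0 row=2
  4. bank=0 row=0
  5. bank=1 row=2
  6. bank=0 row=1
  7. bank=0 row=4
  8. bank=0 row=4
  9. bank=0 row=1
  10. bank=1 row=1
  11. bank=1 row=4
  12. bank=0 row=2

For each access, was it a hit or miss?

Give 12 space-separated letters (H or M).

Answer: M M M M M M M H M M M M

Derivation:
Acc 1: bank1 row3 -> MISS (open row3); precharges=0
Acc 2: bank1 row1 -> MISS (open row1); precharges=1
Acc 3: bank0 row2 -> MISS (open row2); precharges=1
Acc 4: bank0 row0 -> MISS (open row0); precharges=2
Acc 5: bank1 row2 -> MISS (open row2); precharges=3
Acc 6: bank0 row1 -> MISS (open row1); precharges=4
Acc 7: bank0 row4 -> MISS (open row4); precharges=5
Acc 8: bank0 row4 -> HIT
Acc 9: bank0 row1 -> MISS (open row1); precharges=6
Acc 10: bank1 row1 -> MISS (open row1); precharges=7
Acc 11: bank1 row4 -> MISS (open row4); precharges=8
Acc 12: bank0 row2 -> MISS (open row2); precharges=9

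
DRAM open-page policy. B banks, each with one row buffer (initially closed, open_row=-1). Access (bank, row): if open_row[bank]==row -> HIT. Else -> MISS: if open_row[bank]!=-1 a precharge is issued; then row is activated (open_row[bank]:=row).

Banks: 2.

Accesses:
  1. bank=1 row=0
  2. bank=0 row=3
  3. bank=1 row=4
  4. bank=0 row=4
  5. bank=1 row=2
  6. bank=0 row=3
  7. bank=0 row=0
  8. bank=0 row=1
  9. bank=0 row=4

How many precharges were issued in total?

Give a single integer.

Answer: 7

Derivation:
Acc 1: bank1 row0 -> MISS (open row0); precharges=0
Acc 2: bank0 row3 -> MISS (open row3); precharges=0
Acc 3: bank1 row4 -> MISS (open row4); precharges=1
Acc 4: bank0 row4 -> MISS (open row4); precharges=2
Acc 5: bank1 row2 -> MISS (open row2); precharges=3
Acc 6: bank0 row3 -> MISS (open row3); precharges=4
Acc 7: bank0 row0 -> MISS (open row0); precharges=5
Acc 8: bank0 row1 -> MISS (open row1); precharges=6
Acc 9: bank0 row4 -> MISS (open row4); precharges=7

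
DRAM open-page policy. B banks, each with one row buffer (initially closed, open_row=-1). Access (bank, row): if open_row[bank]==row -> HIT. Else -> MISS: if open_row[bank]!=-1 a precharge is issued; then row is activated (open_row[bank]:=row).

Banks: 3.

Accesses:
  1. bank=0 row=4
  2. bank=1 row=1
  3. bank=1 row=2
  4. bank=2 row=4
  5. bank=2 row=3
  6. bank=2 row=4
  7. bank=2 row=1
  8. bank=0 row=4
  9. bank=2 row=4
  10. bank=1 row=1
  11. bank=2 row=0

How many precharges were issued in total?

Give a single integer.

Answer: 7

Derivation:
Acc 1: bank0 row4 -> MISS (open row4); precharges=0
Acc 2: bank1 row1 -> MISS (open row1); precharges=0
Acc 3: bank1 row2 -> MISS (open row2); precharges=1
Acc 4: bank2 row4 -> MISS (open row4); precharges=1
Acc 5: bank2 row3 -> MISS (open row3); precharges=2
Acc 6: bank2 row4 -> MISS (open row4); precharges=3
Acc 7: bank2 row1 -> MISS (open row1); precharges=4
Acc 8: bank0 row4 -> HIT
Acc 9: bank2 row4 -> MISS (open row4); precharges=5
Acc 10: bank1 row1 -> MISS (open row1); precharges=6
Acc 11: bank2 row0 -> MISS (open row0); precharges=7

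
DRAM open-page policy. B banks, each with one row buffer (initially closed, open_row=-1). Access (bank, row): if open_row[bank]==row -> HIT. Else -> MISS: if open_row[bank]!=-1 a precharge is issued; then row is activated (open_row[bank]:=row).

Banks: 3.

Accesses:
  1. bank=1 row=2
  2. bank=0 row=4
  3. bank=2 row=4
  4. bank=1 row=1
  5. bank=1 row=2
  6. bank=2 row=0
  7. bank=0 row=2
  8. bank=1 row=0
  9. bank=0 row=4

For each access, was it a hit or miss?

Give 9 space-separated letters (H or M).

Acc 1: bank1 row2 -> MISS (open row2); precharges=0
Acc 2: bank0 row4 -> MISS (open row4); precharges=0
Acc 3: bank2 row4 -> MISS (open row4); precharges=0
Acc 4: bank1 row1 -> MISS (open row1); precharges=1
Acc 5: bank1 row2 -> MISS (open row2); precharges=2
Acc 6: bank2 row0 -> MISS (open row0); precharges=3
Acc 7: bank0 row2 -> MISS (open row2); precharges=4
Acc 8: bank1 row0 -> MISS (open row0); precharges=5
Acc 9: bank0 row4 -> MISS (open row4); precharges=6

Answer: M M M M M M M M M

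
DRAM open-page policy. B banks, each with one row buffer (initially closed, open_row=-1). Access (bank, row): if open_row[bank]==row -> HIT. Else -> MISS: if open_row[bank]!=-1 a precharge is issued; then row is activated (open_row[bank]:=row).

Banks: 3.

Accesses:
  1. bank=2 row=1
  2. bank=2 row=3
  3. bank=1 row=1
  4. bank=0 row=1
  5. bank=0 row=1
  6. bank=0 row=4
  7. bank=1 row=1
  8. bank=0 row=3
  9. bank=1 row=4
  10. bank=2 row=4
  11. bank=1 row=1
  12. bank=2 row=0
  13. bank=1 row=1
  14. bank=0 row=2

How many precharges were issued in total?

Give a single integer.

Acc 1: bank2 row1 -> MISS (open row1); precharges=0
Acc 2: bank2 row3 -> MISS (open row3); precharges=1
Acc 3: bank1 row1 -> MISS (open row1); precharges=1
Acc 4: bank0 row1 -> MISS (open row1); precharges=1
Acc 5: bank0 row1 -> HIT
Acc 6: bank0 row4 -> MISS (open row4); precharges=2
Acc 7: bank1 row1 -> HIT
Acc 8: bank0 row3 -> MISS (open row3); precharges=3
Acc 9: bank1 row4 -> MISS (open row4); precharges=4
Acc 10: bank2 row4 -> MISS (open row4); precharges=5
Acc 11: bank1 row1 -> MISS (open row1); precharges=6
Acc 12: bank2 row0 -> MISS (open row0); precharges=7
Acc 13: bank1 row1 -> HIT
Acc 14: bank0 row2 -> MISS (open row2); precharges=8

Answer: 8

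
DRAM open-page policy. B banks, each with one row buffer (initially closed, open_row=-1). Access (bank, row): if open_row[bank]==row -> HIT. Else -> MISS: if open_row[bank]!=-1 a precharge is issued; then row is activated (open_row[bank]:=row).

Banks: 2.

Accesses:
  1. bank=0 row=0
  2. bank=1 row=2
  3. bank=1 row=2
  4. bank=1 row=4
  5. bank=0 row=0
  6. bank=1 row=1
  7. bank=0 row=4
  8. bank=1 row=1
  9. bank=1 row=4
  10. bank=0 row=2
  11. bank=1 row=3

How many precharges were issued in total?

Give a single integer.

Answer: 6

Derivation:
Acc 1: bank0 row0 -> MISS (open row0); precharges=0
Acc 2: bank1 row2 -> MISS (open row2); precharges=0
Acc 3: bank1 row2 -> HIT
Acc 4: bank1 row4 -> MISS (open row4); precharges=1
Acc 5: bank0 row0 -> HIT
Acc 6: bank1 row1 -> MISS (open row1); precharges=2
Acc 7: bank0 row4 -> MISS (open row4); precharges=3
Acc 8: bank1 row1 -> HIT
Acc 9: bank1 row4 -> MISS (open row4); precharges=4
Acc 10: bank0 row2 -> MISS (open row2); precharges=5
Acc 11: bank1 row3 -> MISS (open row3); precharges=6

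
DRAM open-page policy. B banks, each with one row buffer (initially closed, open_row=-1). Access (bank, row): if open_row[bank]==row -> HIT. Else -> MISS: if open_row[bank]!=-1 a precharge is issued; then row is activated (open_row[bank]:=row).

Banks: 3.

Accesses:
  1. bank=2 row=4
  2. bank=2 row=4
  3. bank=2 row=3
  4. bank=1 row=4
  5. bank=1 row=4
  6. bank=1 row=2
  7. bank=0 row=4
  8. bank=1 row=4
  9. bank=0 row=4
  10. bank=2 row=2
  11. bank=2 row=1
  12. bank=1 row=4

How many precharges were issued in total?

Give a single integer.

Acc 1: bank2 row4 -> MISS (open row4); precharges=0
Acc 2: bank2 row4 -> HIT
Acc 3: bank2 row3 -> MISS (open row3); precharges=1
Acc 4: bank1 row4 -> MISS (open row4); precharges=1
Acc 5: bank1 row4 -> HIT
Acc 6: bank1 row2 -> MISS (open row2); precharges=2
Acc 7: bank0 row4 -> MISS (open row4); precharges=2
Acc 8: bank1 row4 -> MISS (open row4); precharges=3
Acc 9: bank0 row4 -> HIT
Acc 10: bank2 row2 -> MISS (open row2); precharges=4
Acc 11: bank2 row1 -> MISS (open row1); precharges=5
Acc 12: bank1 row4 -> HIT

Answer: 5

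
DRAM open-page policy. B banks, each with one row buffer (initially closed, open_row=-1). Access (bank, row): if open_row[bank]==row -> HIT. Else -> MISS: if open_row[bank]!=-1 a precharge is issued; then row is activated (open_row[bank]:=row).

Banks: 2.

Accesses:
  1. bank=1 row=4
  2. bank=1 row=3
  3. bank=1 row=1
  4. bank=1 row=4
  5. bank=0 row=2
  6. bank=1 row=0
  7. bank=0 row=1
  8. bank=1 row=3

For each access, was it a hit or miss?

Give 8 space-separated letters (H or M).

Answer: M M M M M M M M

Derivation:
Acc 1: bank1 row4 -> MISS (open row4); precharges=0
Acc 2: bank1 row3 -> MISS (open row3); precharges=1
Acc 3: bank1 row1 -> MISS (open row1); precharges=2
Acc 4: bank1 row4 -> MISS (open row4); precharges=3
Acc 5: bank0 row2 -> MISS (open row2); precharges=3
Acc 6: bank1 row0 -> MISS (open row0); precharges=4
Acc 7: bank0 row1 -> MISS (open row1); precharges=5
Acc 8: bank1 row3 -> MISS (open row3); precharges=6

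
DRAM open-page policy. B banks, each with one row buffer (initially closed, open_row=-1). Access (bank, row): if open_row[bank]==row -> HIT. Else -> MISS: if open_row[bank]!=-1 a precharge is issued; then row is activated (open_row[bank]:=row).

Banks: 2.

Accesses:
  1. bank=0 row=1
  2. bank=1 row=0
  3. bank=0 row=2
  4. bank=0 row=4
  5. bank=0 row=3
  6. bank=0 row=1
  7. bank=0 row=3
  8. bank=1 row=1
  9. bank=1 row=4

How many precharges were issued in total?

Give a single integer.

Acc 1: bank0 row1 -> MISS (open row1); precharges=0
Acc 2: bank1 row0 -> MISS (open row0); precharges=0
Acc 3: bank0 row2 -> MISS (open row2); precharges=1
Acc 4: bank0 row4 -> MISS (open row4); precharges=2
Acc 5: bank0 row3 -> MISS (open row3); precharges=3
Acc 6: bank0 row1 -> MISS (open row1); precharges=4
Acc 7: bank0 row3 -> MISS (open row3); precharges=5
Acc 8: bank1 row1 -> MISS (open row1); precharges=6
Acc 9: bank1 row4 -> MISS (open row4); precharges=7

Answer: 7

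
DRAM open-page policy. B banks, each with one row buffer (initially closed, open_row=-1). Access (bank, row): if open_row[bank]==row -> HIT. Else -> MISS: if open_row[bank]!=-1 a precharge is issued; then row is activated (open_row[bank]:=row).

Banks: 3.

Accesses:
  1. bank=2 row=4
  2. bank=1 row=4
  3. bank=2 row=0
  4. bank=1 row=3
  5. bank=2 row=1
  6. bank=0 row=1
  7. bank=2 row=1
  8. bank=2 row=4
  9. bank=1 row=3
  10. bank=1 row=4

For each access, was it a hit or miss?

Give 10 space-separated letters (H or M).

Answer: M M M M M M H M H M

Derivation:
Acc 1: bank2 row4 -> MISS (open row4); precharges=0
Acc 2: bank1 row4 -> MISS (open row4); precharges=0
Acc 3: bank2 row0 -> MISS (open row0); precharges=1
Acc 4: bank1 row3 -> MISS (open row3); precharges=2
Acc 5: bank2 row1 -> MISS (open row1); precharges=3
Acc 6: bank0 row1 -> MISS (open row1); precharges=3
Acc 7: bank2 row1 -> HIT
Acc 8: bank2 row4 -> MISS (open row4); precharges=4
Acc 9: bank1 row3 -> HIT
Acc 10: bank1 row4 -> MISS (open row4); precharges=5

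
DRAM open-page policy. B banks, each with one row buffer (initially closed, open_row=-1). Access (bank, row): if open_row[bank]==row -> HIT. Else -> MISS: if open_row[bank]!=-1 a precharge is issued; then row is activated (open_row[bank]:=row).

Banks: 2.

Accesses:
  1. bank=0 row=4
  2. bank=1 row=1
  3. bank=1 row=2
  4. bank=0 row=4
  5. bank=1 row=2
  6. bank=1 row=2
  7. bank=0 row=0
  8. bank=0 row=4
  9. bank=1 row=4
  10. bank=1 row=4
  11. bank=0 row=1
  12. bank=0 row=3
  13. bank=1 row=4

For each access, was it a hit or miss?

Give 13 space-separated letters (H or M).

Answer: M M M H H H M M M H M M H

Derivation:
Acc 1: bank0 row4 -> MISS (open row4); precharges=0
Acc 2: bank1 row1 -> MISS (open row1); precharges=0
Acc 3: bank1 row2 -> MISS (open row2); precharges=1
Acc 4: bank0 row4 -> HIT
Acc 5: bank1 row2 -> HIT
Acc 6: bank1 row2 -> HIT
Acc 7: bank0 row0 -> MISS (open row0); precharges=2
Acc 8: bank0 row4 -> MISS (open row4); precharges=3
Acc 9: bank1 row4 -> MISS (open row4); precharges=4
Acc 10: bank1 row4 -> HIT
Acc 11: bank0 row1 -> MISS (open row1); precharges=5
Acc 12: bank0 row3 -> MISS (open row3); precharges=6
Acc 13: bank1 row4 -> HIT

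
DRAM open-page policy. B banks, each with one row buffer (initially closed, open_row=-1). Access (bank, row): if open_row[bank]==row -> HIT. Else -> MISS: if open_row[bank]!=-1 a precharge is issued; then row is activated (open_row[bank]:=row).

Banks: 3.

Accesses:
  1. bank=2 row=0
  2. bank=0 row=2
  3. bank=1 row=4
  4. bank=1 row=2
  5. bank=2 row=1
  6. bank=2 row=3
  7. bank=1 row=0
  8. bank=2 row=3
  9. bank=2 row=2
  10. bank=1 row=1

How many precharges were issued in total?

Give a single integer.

Acc 1: bank2 row0 -> MISS (open row0); precharges=0
Acc 2: bank0 row2 -> MISS (open row2); precharges=0
Acc 3: bank1 row4 -> MISS (open row4); precharges=0
Acc 4: bank1 row2 -> MISS (open row2); precharges=1
Acc 5: bank2 row1 -> MISS (open row1); precharges=2
Acc 6: bank2 row3 -> MISS (open row3); precharges=3
Acc 7: bank1 row0 -> MISS (open row0); precharges=4
Acc 8: bank2 row3 -> HIT
Acc 9: bank2 row2 -> MISS (open row2); precharges=5
Acc 10: bank1 row1 -> MISS (open row1); precharges=6

Answer: 6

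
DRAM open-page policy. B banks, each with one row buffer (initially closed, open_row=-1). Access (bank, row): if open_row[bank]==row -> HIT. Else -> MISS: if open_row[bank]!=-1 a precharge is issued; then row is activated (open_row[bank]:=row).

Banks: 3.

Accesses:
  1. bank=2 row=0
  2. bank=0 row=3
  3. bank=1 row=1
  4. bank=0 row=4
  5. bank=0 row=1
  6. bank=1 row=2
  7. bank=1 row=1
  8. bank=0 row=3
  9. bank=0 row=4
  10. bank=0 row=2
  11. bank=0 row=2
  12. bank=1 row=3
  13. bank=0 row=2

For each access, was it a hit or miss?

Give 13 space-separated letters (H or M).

Answer: M M M M M M M M M M H M H

Derivation:
Acc 1: bank2 row0 -> MISS (open row0); precharges=0
Acc 2: bank0 row3 -> MISS (open row3); precharges=0
Acc 3: bank1 row1 -> MISS (open row1); precharges=0
Acc 4: bank0 row4 -> MISS (open row4); precharges=1
Acc 5: bank0 row1 -> MISS (open row1); precharges=2
Acc 6: bank1 row2 -> MISS (open row2); precharges=3
Acc 7: bank1 row1 -> MISS (open row1); precharges=4
Acc 8: bank0 row3 -> MISS (open row3); precharges=5
Acc 9: bank0 row4 -> MISS (open row4); precharges=6
Acc 10: bank0 row2 -> MISS (open row2); precharges=7
Acc 11: bank0 row2 -> HIT
Acc 12: bank1 row3 -> MISS (open row3); precharges=8
Acc 13: bank0 row2 -> HIT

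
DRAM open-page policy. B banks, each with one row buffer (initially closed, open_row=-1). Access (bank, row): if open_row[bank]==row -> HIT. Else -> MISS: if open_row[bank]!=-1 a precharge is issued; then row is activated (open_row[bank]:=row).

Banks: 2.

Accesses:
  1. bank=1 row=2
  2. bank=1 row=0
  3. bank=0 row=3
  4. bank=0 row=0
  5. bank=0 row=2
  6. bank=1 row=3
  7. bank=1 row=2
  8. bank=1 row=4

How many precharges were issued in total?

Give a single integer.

Answer: 6

Derivation:
Acc 1: bank1 row2 -> MISS (open row2); precharges=0
Acc 2: bank1 row0 -> MISS (open row0); precharges=1
Acc 3: bank0 row3 -> MISS (open row3); precharges=1
Acc 4: bank0 row0 -> MISS (open row0); precharges=2
Acc 5: bank0 row2 -> MISS (open row2); precharges=3
Acc 6: bank1 row3 -> MISS (open row3); precharges=4
Acc 7: bank1 row2 -> MISS (open row2); precharges=5
Acc 8: bank1 row4 -> MISS (open row4); precharges=6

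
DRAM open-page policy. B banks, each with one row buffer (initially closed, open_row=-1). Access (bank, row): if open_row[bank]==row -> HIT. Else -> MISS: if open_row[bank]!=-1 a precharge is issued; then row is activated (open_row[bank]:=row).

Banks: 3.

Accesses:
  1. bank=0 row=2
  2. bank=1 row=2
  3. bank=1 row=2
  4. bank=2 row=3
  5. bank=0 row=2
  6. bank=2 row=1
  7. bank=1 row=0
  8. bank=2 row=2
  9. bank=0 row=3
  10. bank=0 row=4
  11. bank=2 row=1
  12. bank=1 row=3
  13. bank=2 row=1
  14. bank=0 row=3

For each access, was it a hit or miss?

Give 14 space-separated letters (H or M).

Acc 1: bank0 row2 -> MISS (open row2); precharges=0
Acc 2: bank1 row2 -> MISS (open row2); precharges=0
Acc 3: bank1 row2 -> HIT
Acc 4: bank2 row3 -> MISS (open row3); precharges=0
Acc 5: bank0 row2 -> HIT
Acc 6: bank2 row1 -> MISS (open row1); precharges=1
Acc 7: bank1 row0 -> MISS (open row0); precharges=2
Acc 8: bank2 row2 -> MISS (open row2); precharges=3
Acc 9: bank0 row3 -> MISS (open row3); precharges=4
Acc 10: bank0 row4 -> MISS (open row4); precharges=5
Acc 11: bank2 row1 -> MISS (open row1); precharges=6
Acc 12: bank1 row3 -> MISS (open row3); precharges=7
Acc 13: bank2 row1 -> HIT
Acc 14: bank0 row3 -> MISS (open row3); precharges=8

Answer: M M H M H M M M M M M M H M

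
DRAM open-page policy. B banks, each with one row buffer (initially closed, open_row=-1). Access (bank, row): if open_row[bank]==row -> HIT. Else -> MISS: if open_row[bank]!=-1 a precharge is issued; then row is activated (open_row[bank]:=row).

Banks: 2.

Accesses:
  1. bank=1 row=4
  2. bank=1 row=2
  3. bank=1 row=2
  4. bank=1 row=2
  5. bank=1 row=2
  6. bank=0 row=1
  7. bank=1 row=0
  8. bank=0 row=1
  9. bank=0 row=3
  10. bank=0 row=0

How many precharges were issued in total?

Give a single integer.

Acc 1: bank1 row4 -> MISS (open row4); precharges=0
Acc 2: bank1 row2 -> MISS (open row2); precharges=1
Acc 3: bank1 row2 -> HIT
Acc 4: bank1 row2 -> HIT
Acc 5: bank1 row2 -> HIT
Acc 6: bank0 row1 -> MISS (open row1); precharges=1
Acc 7: bank1 row0 -> MISS (open row0); precharges=2
Acc 8: bank0 row1 -> HIT
Acc 9: bank0 row3 -> MISS (open row3); precharges=3
Acc 10: bank0 row0 -> MISS (open row0); precharges=4

Answer: 4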